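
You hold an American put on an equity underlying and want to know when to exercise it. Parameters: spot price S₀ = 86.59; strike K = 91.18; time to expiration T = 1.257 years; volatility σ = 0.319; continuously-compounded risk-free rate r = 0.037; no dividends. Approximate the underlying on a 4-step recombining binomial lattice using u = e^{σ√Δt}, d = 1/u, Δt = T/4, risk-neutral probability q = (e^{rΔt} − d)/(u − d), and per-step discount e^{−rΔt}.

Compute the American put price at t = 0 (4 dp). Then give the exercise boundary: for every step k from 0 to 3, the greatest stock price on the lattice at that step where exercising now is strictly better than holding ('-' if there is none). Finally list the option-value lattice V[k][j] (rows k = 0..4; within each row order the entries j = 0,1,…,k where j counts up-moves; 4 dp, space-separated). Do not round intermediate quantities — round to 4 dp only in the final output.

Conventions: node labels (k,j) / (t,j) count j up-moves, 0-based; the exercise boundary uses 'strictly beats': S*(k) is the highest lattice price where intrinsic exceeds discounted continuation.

price = 13.3043
boundary = - - 60.5539 72.4111
tree:
13.3043
20.6232 5.9424
30.6261 10.6202 1.1759
40.5416 18.7689 2.3232 0.0000
48.8336 30.6261 4.5900 0.0000 0.0000

Δt=0.31425  u=1.19581  d=0.83625  q=0.48794  discount=0.98844
step 4 (expiry): payoffs max(K−S,0) = 48.8336 30.6261 4.5900 0.0000 0.0000
step 3: (k=3,j=0): S=50.6384, K−S=40.5416, hold=39.4876 ⇒ V=40.5416 exercise | (k=3,j=1): S=72.4111, K−S=18.7689, hold=17.7149 ⇒ V=18.7689 exercise | (k=3,j=2): S=103.5453, K−S=0.0000, hold=2.3232 ⇒ V=2.3232 continue | (k=3,j=3): S=148.0662, K−S=0.0000, hold=0.0000 ⇒ V=0.0000 continue  boundary S*=72.4111
step 2: (k=2,j=0): S=60.5539, K−S=30.6261, hold=29.5720 ⇒ V=30.6261 exercise | (k=2,j=1): S=86.5900, K−S=4.5900, hold=10.6202 ⇒ V=10.6202 continue | (k=2,j=2): S=123.8207, K−S=0.0000, hold=1.1759 ⇒ V=1.1759 continue  boundary S*=60.5539
step 1: (k=1,j=0): S=72.4111, K−S=18.7689, hold=20.6232 ⇒ V=20.6232 continue | (k=1,j=1): S=103.5453, K−S=0.0000, hold=5.9424 ⇒ V=5.9424 continue  boundary S*=-
step 0: (k=0,j=0): S=86.5900, K−S=4.5900, hold=13.3043 ⇒ V=13.3043 continue  boundary S*=-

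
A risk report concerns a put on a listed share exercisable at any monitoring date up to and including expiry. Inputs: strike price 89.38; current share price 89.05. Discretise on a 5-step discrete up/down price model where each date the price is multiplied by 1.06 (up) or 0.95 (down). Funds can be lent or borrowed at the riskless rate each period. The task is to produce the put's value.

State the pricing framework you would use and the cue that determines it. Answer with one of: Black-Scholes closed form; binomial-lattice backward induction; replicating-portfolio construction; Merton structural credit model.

Key observation: with exercise allowed before expiry on a discrete up/down model (5 steps from spot 89.05), the strike-89.38 put's value must be rolled back through the tree testing early exercise at each node.

framework: binomial-lattice backward induction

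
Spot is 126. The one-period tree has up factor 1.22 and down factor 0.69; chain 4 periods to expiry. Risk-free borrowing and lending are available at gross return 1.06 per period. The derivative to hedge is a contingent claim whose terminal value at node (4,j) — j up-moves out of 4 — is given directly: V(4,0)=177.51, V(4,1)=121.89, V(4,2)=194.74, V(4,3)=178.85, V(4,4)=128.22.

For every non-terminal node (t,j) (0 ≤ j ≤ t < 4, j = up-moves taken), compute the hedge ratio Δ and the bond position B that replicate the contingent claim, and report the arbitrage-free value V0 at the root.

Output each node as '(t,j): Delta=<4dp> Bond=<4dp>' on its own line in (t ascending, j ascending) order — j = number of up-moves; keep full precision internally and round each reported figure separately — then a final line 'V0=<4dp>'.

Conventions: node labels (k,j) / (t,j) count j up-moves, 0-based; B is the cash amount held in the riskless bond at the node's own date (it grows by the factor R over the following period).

(0,0): Delta=-0.1492 Bond=150.8161
(1,0): Delta=0.3456 Bond=116.8483
(1,1): Delta=-0.2702 Bond=178.4669
(2,0): Delta=1.0108 Bond=83.9534
(2,1): Delta=0.1829 Bond=141.1158
(2,2): Delta=-0.3810 Bond=209.9572
(3,0): Delta=-2.5353 Bond=235.7745
(3,1): Delta=1.8781 Bond=25.5166
(3,2): Delta=-0.2317 Bond=203.2330
(3,3): Delta=-0.4175 Bond=230.9099
V0=132.0196

No-arbitrage ⇒ martingale measure with p* = (R−d)/(u−d) = 0.6981.
At maturity the claim pays: V(4,0)=177.5100, V(4,1)=121.8900, V(4,2)=194.7400, V(4,3)=178.8500, V(4,4)=128.2200
(3,0): S=41.3921. Δ = (V_up−V_dn)/(S_up−S_dn) = (121.8900−177.5100)/(50.4984−28.5606) = -2.5353. V = [p*·121.8900 + (1−p*)·177.5100]/1.06 = 130.8311. B = V − Δ·S = 235.7745.
(3,1): S=73.1861. Δ = (V_up−V_dn)/(S_up−S_dn) = (194.7400−121.8900)/(89.2870−50.4984) = 1.8781. V = [p*·194.7400 + (1−p*)·121.8900]/1.06 = 162.9694. B = V − Δ·S = 25.5166.
(3,2): S=129.4015. Δ = (V_up−V_dn)/(S_up−S_dn) = (178.8500−194.7400)/(157.8698−89.2870) = -0.2317. V = [p*·178.8500 + (1−p*)·194.7400]/1.06 = 173.2519. B = V − Δ·S = 203.2330.
(3,3): S=228.7968. Δ = (V_up−V_dn)/(S_up−S_dn) = (128.2200−178.8500)/(279.1322−157.8698) = -0.4175. V = [p*·128.2200 + (1−p*)·178.8500]/1.06 = 135.3816. B = V − Δ·S = 230.9099.
(2,0): S=59.9886. Δ = (V_up−V_dn)/(S_up−S_dn) = (162.9694−130.8311)/(73.1861−41.3921) = 1.0108. V = [p*·162.9694 + (1−p*)·130.8311]/1.06 = 144.5917. B = V − Δ·S = 83.9534.
(2,1): S=106.0668. Δ = (V_up−V_dn)/(S_up−S_dn) = (173.2519−162.9694)/(129.4015−73.1861) = 0.1829. V = [p*·173.2519 + (1−p*)·162.9694]/1.06 = 160.5167. B = V − Δ·S = 141.1158.
(2,2): S=187.5384. Δ = (V_up−V_dn)/(S_up−S_dn) = (135.3816−173.2519)/(228.7968−129.4015) = -0.3810. V = [p*·135.3816 + (1−p*)·173.2519]/1.06 = 138.5039. B = V − Δ·S = 209.9572.
(1,0): S=86.9400. Δ = (V_up−V_dn)/(S_up−S_dn) = (160.5167−144.5917)/(106.0668−59.9886) = 0.3456. V = [p*·160.5167 + (1−p*)·144.5917]/1.06 = 146.8955. B = V − Δ·S = 116.8483.
(1,1): S=153.7200. Δ = (V_up−V_dn)/(S_up−S_dn) = (138.5039−160.5167)/(187.5384−106.0668) = -0.2702. V = [p*·138.5039 + (1−p*)·160.5167]/1.06 = 136.9333. B = V − Δ·S = 178.4669.
(0,0): S=126.0000. Δ = (V_up−V_dn)/(S_up−S_dn) = (136.9333−146.8955)/(153.7200−86.9400) = -0.1492. V = [p*·136.9333 + (1−p*)·146.8955]/1.06 = 132.0196. B = V − Δ·S = 150.8161.
Verification: the root portfolio costs Δ(0,0)·S0 + B(0,0) = 132.0196, matching V0.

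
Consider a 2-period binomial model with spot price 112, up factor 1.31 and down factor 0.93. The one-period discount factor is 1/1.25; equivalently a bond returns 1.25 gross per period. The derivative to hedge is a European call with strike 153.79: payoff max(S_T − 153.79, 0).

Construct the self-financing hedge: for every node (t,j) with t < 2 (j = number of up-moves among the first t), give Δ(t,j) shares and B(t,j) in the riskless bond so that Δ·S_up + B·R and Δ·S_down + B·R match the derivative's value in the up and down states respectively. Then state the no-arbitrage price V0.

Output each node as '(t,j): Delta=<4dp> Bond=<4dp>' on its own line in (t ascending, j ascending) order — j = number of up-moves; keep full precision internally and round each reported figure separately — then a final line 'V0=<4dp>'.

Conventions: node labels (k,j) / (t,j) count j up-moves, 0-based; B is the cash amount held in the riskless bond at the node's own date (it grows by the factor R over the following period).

Under the risk-neutral measure, an up-move has probability p* = (R−d)/(u−d) = 0.8421 and values discount at R = 1.25.
Terminal payoffs: V(2,0)=0.0000, V(2,1)=0.0000, V(2,2)=38.4132
  t=1,j=0: stock 104.1600 → up 136.4496 (V=0.0000), down 96.8688 (V=0.0000). Price 0.0000; hedge Δ=0.0000, bond B=0.0000.
  t=1,j=1: stock 146.7200 → up 192.2032 (V=38.4132), down 136.4496 (V=0.0000). Price 25.8784; hedge Δ=0.6890, bond B=-75.2090.
  t=0,j=0: stock 112.0000 → up 146.7200 (V=25.8784), down 104.1600 (V=0.0000). Price 17.4338; hedge Δ=0.6080, bond B=-50.6671.
Verification: the root portfolio costs Δ(0,0)·S0 + B(0,0) = 17.4338, matching V0.

(0,0): Delta=0.6080 Bond=-50.6671
(1,0): Delta=0.0000 Bond=0.0000
(1,1): Delta=0.6890 Bond=-75.2090
V0=17.4338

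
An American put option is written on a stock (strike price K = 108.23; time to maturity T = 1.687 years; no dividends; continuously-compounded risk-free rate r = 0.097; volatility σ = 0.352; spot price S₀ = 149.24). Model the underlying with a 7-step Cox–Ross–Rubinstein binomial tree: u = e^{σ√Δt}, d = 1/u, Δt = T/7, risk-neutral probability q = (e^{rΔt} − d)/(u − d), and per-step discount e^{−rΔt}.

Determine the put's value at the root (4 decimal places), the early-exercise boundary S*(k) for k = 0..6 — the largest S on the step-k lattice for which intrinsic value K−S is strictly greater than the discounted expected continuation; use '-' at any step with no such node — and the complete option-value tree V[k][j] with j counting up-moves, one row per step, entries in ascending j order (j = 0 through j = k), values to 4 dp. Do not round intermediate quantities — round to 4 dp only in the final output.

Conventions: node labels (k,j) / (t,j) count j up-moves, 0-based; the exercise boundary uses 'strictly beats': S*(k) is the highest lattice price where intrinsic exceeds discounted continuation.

price = 4.5623
boundary = - - - - 74.7646 62.8997 74.7646
tree:
4.5623
7.8557 1.7881
13.1795 3.3930 0.4165
21.4175 6.3200 0.8977 0.0000
33.4654 11.4820 1.9345 0.0000 0.0000
45.3303 20.1366 4.1690 0.0000 0.0000 0.0000
55.3123 33.4654 8.9846 0.0000 0.0000 0.0000 0.0000
63.7102 45.3303 19.3625 0.0000 0.0000 0.0000 0.0000 0.0000

Δt=0.24100, u=1.18863, d=0.84130, q=0.52500, disc=e^(-rΔt)=0.97689
k=7 terminal: V=max(K-S,0) → 63.7102 45.3303 19.3625 0.0000 0.0000 0.0000 0.0000 0.0000
k=6: j=0 S=52.9177 intr=55.3123 cont=52.8115 V=55.3123[EX]; j=1 S=74.7646 intr=33.4654 cont=30.9647 V=33.4654[EX]; j=2 S=105.6308 intr=2.5992 cont=8.9846 V=8.9846[hold]; j=3 S=149.2400 intr=0.0000 cont=0.0000 V=0.0000[hold]; j=4 S=210.8531 intr=0.0000 cont=0.0000 V=0.0000[hold]; j=5 S=297.9029 intr=0.0000 cont=0.0000 V=0.0000[hold]; j=6 S=420.8908 intr=0.0000 cont=0.0000 V=0.0000[hold]  S*(6)=74.7646
k=5: j=0 S=62.8997 intr=45.3303 cont=42.8296 V=45.3303[EX]; j=1 S=88.8675 intr=19.3625 cont=20.1366 V=20.1366[hold]; j=2 S=125.5561 intr=0.0000 cont=4.1690 V=4.1690[hold]; j=3 S=177.3914 intr=0.0000 cont=0.0000 V=0.0000[hold]; j=4 S=250.6267 intr=0.0000 cont=0.0000 V=0.0000[hold]; j=5 S=354.0969 intr=0.0000 cont=0.0000 V=0.0000[hold]  S*(5)=62.8997
k=4: j=0 S=74.7646 intr=33.4654 cont=31.3617 V=33.4654[EX]; j=1 S=105.6308 intr=2.5992 cont=11.4820 V=11.4820[hold]; j=2 S=149.2400 intr=0.0000 cont=1.9345 V=1.9345[hold]; j=3 S=210.8531 intr=0.0000 cont=0.0000 V=0.0000[hold]; j=4 S=297.9029 intr=0.0000 cont=0.0000 V=0.0000[hold]  S*(4)=74.7646
k=3: j=0 S=88.8675 intr=19.3625 cont=21.4175 V=21.4175[hold]; j=1 S=125.5561 intr=0.0000 cont=6.3200 V=6.3200[hold]; j=2 S=177.3914 intr=0.0000 cont=0.8977 V=0.8977[hold]; j=3 S=250.6267 intr=0.0000 cont=0.0000 V=0.0000[hold]  S*(3)=-
k=2: j=0 S=105.6308 intr=2.5992 cont=13.1795 V=13.1795[hold]; j=1 S=149.2400 intr=0.0000 cont=3.3930 V=3.3930[hold]; j=2 S=210.8531 intr=0.0000 cont=0.4165 V=0.4165[hold]  S*(2)=-
k=1: j=0 S=125.5561 intr=0.0000 cont=7.8557 V=7.8557[hold]; j=1 S=177.3914 intr=0.0000 cont=1.7881 V=1.7881[hold]  S*(1)=-
k=0: j=0 S=149.2400 intr=0.0000 cont=4.5623 V=4.5623[hold]  S*(0)=-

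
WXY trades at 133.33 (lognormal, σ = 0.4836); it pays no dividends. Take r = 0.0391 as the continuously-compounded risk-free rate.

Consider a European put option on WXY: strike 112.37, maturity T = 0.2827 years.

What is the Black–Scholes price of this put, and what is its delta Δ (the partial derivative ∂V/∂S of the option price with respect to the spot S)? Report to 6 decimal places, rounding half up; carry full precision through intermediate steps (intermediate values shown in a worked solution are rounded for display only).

price = 4.390080
Δ = -0.201378

σ√T = 0.4836·√0.2827 = 0.257128
d₁ = (ln(S/K) + (r+σ²/2)T) / (σ√T) = (ln(133.33/112.37) + (0.0391+0.4836²/2)·0.2827) / 0.257128 = (0.171030 + 0.044111) / 0.257128 = 0.836709
d₂ = d₁ − σ√T = 0.836709 − 0.257128 = 0.579581
e^{−rT} = 0.989007
N(−d₁) = 0.201378,  N(−d₂) = 0.281099
Put price V = K·e^{−rT}·N(−d₂) − S·N(−d₁) = 31.239822 − 26.849742 = 4.390080
Δ = −N(−d₁) = -0.201378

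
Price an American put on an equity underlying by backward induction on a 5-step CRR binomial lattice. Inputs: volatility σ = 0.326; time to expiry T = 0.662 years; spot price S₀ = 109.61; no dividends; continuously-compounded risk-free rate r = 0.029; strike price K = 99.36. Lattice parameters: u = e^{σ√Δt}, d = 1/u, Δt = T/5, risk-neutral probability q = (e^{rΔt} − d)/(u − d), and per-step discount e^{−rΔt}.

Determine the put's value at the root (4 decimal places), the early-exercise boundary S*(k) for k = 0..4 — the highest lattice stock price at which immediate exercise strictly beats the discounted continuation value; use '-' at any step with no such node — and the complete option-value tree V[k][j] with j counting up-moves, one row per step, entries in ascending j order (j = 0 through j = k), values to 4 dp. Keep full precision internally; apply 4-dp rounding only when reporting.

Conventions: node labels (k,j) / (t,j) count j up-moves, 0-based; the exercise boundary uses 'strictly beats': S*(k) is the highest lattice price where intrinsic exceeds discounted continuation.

price = 5.9091
boundary = - - - 76.7893 86.4604
tree:
5.9091
9.5466 2.1172
14.9838 3.8845 0.2690
22.5707 7.0962 0.5260 0.0000
31.1600 12.8996 1.0283 0.0000 0.0000
38.7886 22.5707 2.0105 0.0000 0.0000 0.0000

Δt=0.13240  u=1.12594  d=0.88814  q=0.48656  discount=0.99617
step 5 (expiry): payoffs max(K−S,0) = 38.7886 22.5707 2.0105 0.0000 0.0000 0.0000
step 4: (k=4,j=0): S=68.2000, K−S=31.1600, hold=30.7792 ⇒ V=31.1600 exercise | (k=4,j=1): S=86.4604, K−S=12.8996, hold=12.5188 ⇒ V=12.8996 exercise | (k=4,j=2): S=109.6100, K−S=0.0000, hold=1.0283 ⇒ V=1.0283 continue | (k=4,j=3): S=138.9578, K−S=0.0000, hold=0.0000 ⇒ V=0.0000 continue | (k=4,j=4): S=176.1635, K−S=0.0000, hold=0.0000 ⇒ V=0.0000 continue  boundary S*=86.4604
step 3: (k=3,j=0): S=76.7893, K−S=22.5707, hold=22.1899 ⇒ V=22.5707 exercise | (k=3,j=1): S=97.3495, K−S=2.0105, hold=7.0962 ⇒ V=7.0962 continue | (k=3,j=2): S=123.4146, K−S=0.0000, hold=0.5260 ⇒ V=0.5260 continue | (k=3,j=3): S=156.4586, K−S=0.0000, hold=0.0000 ⇒ V=0.0000 continue  boundary S*=76.7893
step 2: (k=2,j=0): S=86.4604, K−S=12.8996, hold=14.9838 ⇒ V=14.9838 continue | (k=2,j=1): S=109.6100, K−S=0.0000, hold=3.8845 ⇒ V=3.8845 continue | (k=2,j=2): S=138.9578, K−S=0.0000, hold=0.2690 ⇒ V=0.2690 continue  boundary S*=-
step 1: (k=1,j=0): S=97.3495, K−S=2.0105, hold=9.5466 ⇒ V=9.5466 continue | (k=1,j=1): S=123.4146, K−S=0.0000, hold=2.1172 ⇒ V=2.1172 continue  boundary S*=-
step 0: (k=0,j=0): S=109.6100, K−S=0.0000, hold=5.9091 ⇒ V=5.9091 continue  boundary S*=-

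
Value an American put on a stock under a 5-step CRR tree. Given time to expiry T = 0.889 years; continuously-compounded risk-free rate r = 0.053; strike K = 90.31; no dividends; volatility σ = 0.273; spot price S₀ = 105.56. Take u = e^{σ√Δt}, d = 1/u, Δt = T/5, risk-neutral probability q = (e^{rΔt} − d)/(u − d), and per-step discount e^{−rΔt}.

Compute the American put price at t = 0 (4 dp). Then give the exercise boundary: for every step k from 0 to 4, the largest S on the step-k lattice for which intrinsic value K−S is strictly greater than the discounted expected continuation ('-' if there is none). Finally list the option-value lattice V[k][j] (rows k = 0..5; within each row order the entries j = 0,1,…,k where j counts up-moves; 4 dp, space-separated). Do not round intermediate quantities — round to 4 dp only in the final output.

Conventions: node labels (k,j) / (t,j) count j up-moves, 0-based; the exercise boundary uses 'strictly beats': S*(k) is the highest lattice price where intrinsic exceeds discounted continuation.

price = 3.0486
boundary = - - - 74.7342 66.6079
tree:
3.0486
5.4186 0.8487
9.3704 1.7566 0.0000
15.5758 3.6358 0.0000 0.0000
23.7021 7.5253 0.0000 0.0000 0.0000
30.9448 15.5758 0.0000 0.0000 0.0000 0.0000

Δt=0.17780, u=1.12200, d=0.89126, q=0.51229, disc=e^(-rΔt)=0.99062
k=5 terminal: V=max(K-S,0) → 30.9448 15.5758 0.0000 0.0000 0.0000 0.0000
k=4: j=0 S=66.6079 intr=23.7021 cont=22.8551 V=23.7021[EX]; j=1 S=83.8518 intr=6.4582 cont=7.5253 V=7.5253[hold]; j=2 S=105.5600 intr=0.0000 cont=0.0000 V=0.0000[hold]; j=3 S=132.8881 intr=0.0000 cont=0.0000 V=0.0000[hold]; j=4 S=167.2912 intr=0.0000 cont=0.0000 V=0.0000[hold]  S*(4)=66.6079
k=3: j=0 S=74.7342 intr=15.5758 cont=15.2704 V=15.5758[EX]; j=1 S=94.0819 intr=0.0000 cont=3.6358 V=3.6358[hold]; j=2 S=118.4385 intr=0.0000 cont=0.0000 V=0.0000[hold]; j=3 S=149.1007 intr=0.0000 cont=0.0000 V=0.0000[hold]  S*(3)=74.7342
k=2: j=0 S=83.8518 intr=6.4582 cont=9.3704 V=9.3704[hold]; j=1 S=105.5600 intr=0.0000 cont=1.7566 V=1.7566[hold]; j=2 S=132.8881 intr=0.0000 cont=0.0000 V=0.0000[hold]  S*(2)=-
k=1: j=0 S=94.0819 intr=0.0000 cont=5.4186 V=5.4186[hold]; j=1 S=118.4385 intr=0.0000 cont=0.8487 V=0.8487[hold]  S*(1)=-
k=0: j=0 S=105.5600 intr=0.0000 cont=3.0486 V=3.0486[hold]  S*(0)=-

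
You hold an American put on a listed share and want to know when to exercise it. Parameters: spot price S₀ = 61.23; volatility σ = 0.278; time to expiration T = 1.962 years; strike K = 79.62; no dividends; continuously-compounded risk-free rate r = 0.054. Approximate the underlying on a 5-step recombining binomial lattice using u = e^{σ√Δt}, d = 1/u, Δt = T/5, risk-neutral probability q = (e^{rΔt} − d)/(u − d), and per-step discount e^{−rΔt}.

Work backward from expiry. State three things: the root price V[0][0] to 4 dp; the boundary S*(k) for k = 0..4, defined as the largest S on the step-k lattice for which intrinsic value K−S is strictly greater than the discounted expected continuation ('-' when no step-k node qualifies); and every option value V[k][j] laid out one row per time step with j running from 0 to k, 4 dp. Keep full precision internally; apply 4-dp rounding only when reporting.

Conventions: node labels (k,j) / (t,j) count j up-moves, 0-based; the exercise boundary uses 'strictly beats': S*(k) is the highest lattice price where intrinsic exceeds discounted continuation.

price = 19.1805
boundary = - 51.4440 43.2220 51.4440 61.2300
tree:
19.1805
28.1760 11.5953
36.3980 18.5221 5.6231
43.3060 28.1760 10.2962 1.5030
49.1098 36.3980 18.3900 3.1833 0.0000
53.9861 43.3060 28.1760 6.7424 0.0000 0.0000

Δt=0.39240  u=1.19023  d=0.84018  q=0.51775  discount=0.97903
step 5 (expiry): payoffs max(K−S,0) = 53.9861 43.3060 28.1760 6.7424 0.0000 0.0000
step 4: (k=4,j=0): S=30.5102, K−S=49.1098, hold=47.4405 ⇒ V=49.1098 exercise | (k=4,j=1): S=43.2220, K−S=36.3980, hold=34.7287 ⇒ V=36.3980 exercise | (k=4,j=2): S=61.2300, K−S=18.3900, hold=16.7206 ⇒ V=18.3900 exercise | (k=4,j=3): S=86.7409, K−S=0.0000, hold=3.1833 ⇒ V=3.1833 continue | (k=4,j=4): S=122.8808, K−S=0.0000, hold=0.0000 ⇒ V=0.0000 continue  boundary S*=61.2300
step 3: (k=3,j=0): S=36.3140, K−S=43.3060, hold=41.6366 ⇒ V=43.3060 exercise | (k=3,j=1): S=51.4440, K−S=28.1760, hold=26.5067 ⇒ V=28.1760 exercise | (k=3,j=2): S=72.8776, K−S=6.7424, hold=10.2962 ⇒ V=10.2962 continue | (k=3,j=3): S=103.2414, K−S=0.0000, hold=1.5030 ⇒ V=1.5030 continue  boundary S*=51.4440
step 2: (k=2,j=0): S=43.2220, K−S=36.3980, hold=34.7287 ⇒ V=36.3980 exercise | (k=2,j=1): S=61.2300, K−S=18.3900, hold=18.5221 ⇒ V=18.5221 continue | (k=2,j=2): S=86.7409, K−S=0.0000, hold=5.6231 ⇒ V=5.6231 continue  boundary S*=43.2220
step 1: (k=1,j=0): S=51.4440, K−S=28.1760, hold=26.5736 ⇒ V=28.1760 exercise | (k=1,j=1): S=72.8776, K−S=6.7424, hold=11.5953 ⇒ V=11.5953 continue  boundary S*=51.4440
step 0: (k=0,j=0): S=61.2300, K−S=18.3900, hold=19.1805 ⇒ V=19.1805 continue  boundary S*=-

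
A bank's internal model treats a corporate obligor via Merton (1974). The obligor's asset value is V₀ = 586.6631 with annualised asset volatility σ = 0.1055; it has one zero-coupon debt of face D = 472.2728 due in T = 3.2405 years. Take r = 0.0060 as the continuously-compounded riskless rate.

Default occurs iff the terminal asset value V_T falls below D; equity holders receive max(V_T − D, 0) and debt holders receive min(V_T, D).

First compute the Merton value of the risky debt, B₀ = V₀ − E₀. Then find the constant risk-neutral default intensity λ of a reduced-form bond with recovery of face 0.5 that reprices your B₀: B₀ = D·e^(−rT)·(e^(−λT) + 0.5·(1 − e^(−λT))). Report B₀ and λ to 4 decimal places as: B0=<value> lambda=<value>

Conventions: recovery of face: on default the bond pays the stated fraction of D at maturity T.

With assets at 586.6631 and a single debt payment of 472.2728 at 3.2405 years:
d₁ = [ln(V₀/D) + (r + σ²/2)T] / (σ√T)
   = [ln(586.6631/472.2728) + (0.0060 + 0.5·0.1055²)·3.2405] / (0.1055·√3.2405)
   = [0.216894 + 0.037477] / 0.189915 = 1.339395
d₂ = d₁ − σ√T = 1.339395 − 0.189915 = 1.149480
N(d₁) = 0.909779,  N(d₂) = 0.874821,  e^(−rT) = 0.980745
E₀ = V₀·N(d₁) − D·e^(−rT)·N(d₂)
   = 586.6631·0.909779 − 472.2728·0.980745·0.874821 = 128.534931
B₀ = V₀ − E₀ = 586.6631 − 128.534931 = 458.128169
e^(−λT) = (B₀·e^(rT)/D − 0.5)/(1 − 0.5) = (458.1282·1.019633/472.2728 − 0.5)/0.5 = 0.97819033
λ = −ln(0.97819033)/3.2405 = 0.006805

B0=458.1282 lambda=0.0068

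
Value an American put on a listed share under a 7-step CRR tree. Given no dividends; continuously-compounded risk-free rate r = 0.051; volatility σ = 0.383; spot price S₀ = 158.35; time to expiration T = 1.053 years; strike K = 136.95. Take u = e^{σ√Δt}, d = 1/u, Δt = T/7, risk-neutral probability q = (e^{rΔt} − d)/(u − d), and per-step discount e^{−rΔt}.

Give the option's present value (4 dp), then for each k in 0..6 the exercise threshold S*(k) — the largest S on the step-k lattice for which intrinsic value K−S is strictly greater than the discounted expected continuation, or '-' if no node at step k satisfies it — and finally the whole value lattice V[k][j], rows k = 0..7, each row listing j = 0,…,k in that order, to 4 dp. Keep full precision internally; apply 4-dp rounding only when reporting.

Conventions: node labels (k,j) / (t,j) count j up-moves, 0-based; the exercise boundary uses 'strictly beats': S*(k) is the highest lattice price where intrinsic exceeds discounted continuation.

price = 10.9271
boundary = - - - - 87.4109 101.4095 117.6500
tree:
10.9271
16.8474 4.9066
25.1842 8.3926 1.3376
36.2083 14.0498 2.6074 0.0304
49.5391 22.8348 5.0821 0.0599 0.0000
61.6054 35.5405 9.9044 0.1181 0.0000 0.0000
72.0060 49.5391 19.3000 0.2327 0.0000 0.0000 0.0000
80.9709 61.6054 35.5405 0.4587 0.0000 0.0000 0.0000 0.0000

Δt=0.15043, u=1.16015, d=0.86196, q=0.48876, disc=e^(-rΔt)=0.99236
k=7 terminal: V=max(K-S,0) → 80.9709 61.6054 35.5405 0.4587 0.0000 0.0000 0.0000 0.0000
k=6: j=0 S=64.9440 intr=72.0060 cont=70.9593 V=72.0060[EX]; j=1 S=87.4109 intr=49.5391 cont=48.4925 V=49.5391[EX]; j=2 S=117.6500 intr=19.3000 cont=18.2534 V=19.3000[EX]; j=3 S=158.3500 intr=0.0000 cont=0.2327 V=0.2327[hold]; j=4 S=213.1299 intr=0.0000 cont=0.0000 V=0.0000[hold]; j=5 S=286.8604 intr=0.0000 cont=0.0000 V=0.0000[hold]; j=6 S=386.0975 intr=0.0000 cont=0.0000 V=0.0000[hold]  S*(6)=117.6500
k=5: j=0 S=75.3446 intr=61.6054 cont=60.5587 V=61.6054[EX]; j=1 S=101.4095 intr=35.5405 cont=34.4939 V=35.5405[EX]; j=2 S=136.4913 intr=0.4587 cont=9.9044 V=9.9044[hold]; j=3 S=183.7093 intr=0.0000 cont=0.1181 V=0.1181[hold]; j=4 S=247.2621 intr=0.0000 cont=0.0000 V=0.0000[hold]; j=5 S=332.8004 intr=0.0000 cont=0.0000 V=0.0000[hold]  S*(5)=101.4095
k=4: j=0 S=87.4109 intr=49.5391 cont=48.4925 V=49.5391[EX]; j=1 S=117.6500 intr=19.3000 cont=22.8348 V=22.8348[hold]; j=2 S=158.3500 intr=0.0000 cont=5.0821 V=5.0821[hold]; j=3 S=213.1299 intr=0.0000 cont=0.0599 V=0.0599[hold]; j=4 S=286.8604 intr=0.0000 cont=0.0000 V=0.0000[hold]  S*(4)=87.4109
k=3: j=0 S=101.4095 intr=35.5405 cont=36.2083 V=36.2083[hold]; j=1 S=136.4913 intr=0.4587 cont=14.0498 V=14.0498[hold]; j=2 S=183.7093 intr=0.0000 cont=2.6074 V=2.6074[hold]; j=3 S=247.2621 intr=0.0000 cont=0.0304 V=0.0304[hold]  S*(3)=-
k=2: j=0 S=117.6500 intr=19.3000 cont=25.1842 V=25.1842[hold]; j=1 S=158.3500 intr=0.0000 cont=8.3926 V=8.3926[hold]; j=2 S=213.1299 intr=0.0000 cont=1.3376 V=1.3376[hold]  S*(2)=-
k=1: j=0 S=136.4913 intr=0.4587 cont=16.8474 V=16.8474[hold]; j=1 S=183.7093 intr=0.0000 cont=4.9066 V=4.9066[hold]  S*(1)=-
k=0: j=0 S=158.3500 intr=0.0000 cont=10.9271 V=10.9271[hold]  S*(0)=-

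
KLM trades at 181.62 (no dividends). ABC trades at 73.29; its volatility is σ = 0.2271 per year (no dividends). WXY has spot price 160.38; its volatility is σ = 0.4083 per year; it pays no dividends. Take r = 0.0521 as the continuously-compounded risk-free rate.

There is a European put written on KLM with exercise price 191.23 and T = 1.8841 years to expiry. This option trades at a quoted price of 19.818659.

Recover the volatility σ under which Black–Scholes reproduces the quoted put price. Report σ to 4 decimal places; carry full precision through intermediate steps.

sigma = 0.2453

At σ = 0.2453 the Black–Scholes value reproduces the quote:
σ√T = 0.2453·√1.8841 = 0.336705
d₁ = (ln(S/K) + (r+σ²/2)T) / (σ√T) = (ln(181.62/191.23) + (0.0521+0.2453²/2)·1.8841) / 0.336705 = (-0.051560 + 0.154847) / 0.336705 = 0.306756
d₂ = d₁ − σ√T = 0.306756 − 0.336705 = -0.029948
e^{−rT} = 0.906502
N(−d₁) = 0.379514,  N(−d₂) = 0.511946
V = K·e^{−rT}·N(−d₂) − S·N(−d₁) = 88.746060 − 68.927400 = 19.818659 (the observed quote) — the price is monotone increasing in volatility, hence this σ is the only solution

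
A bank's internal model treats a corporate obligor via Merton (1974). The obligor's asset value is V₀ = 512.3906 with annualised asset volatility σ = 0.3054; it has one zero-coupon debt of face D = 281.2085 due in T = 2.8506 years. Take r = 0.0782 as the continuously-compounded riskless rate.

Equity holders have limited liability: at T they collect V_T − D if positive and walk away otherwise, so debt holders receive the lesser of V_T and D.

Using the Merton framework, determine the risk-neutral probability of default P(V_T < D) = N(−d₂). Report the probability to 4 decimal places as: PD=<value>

Work the structural quantities from V₀ = 512.3906 against face 281.2085:
d₁ = [ln(V₀/D) + (r + σ²/2)T] / (σ√T)
   = [ln(512.3906/281.2085) + (0.0782 + 0.5·0.3054²)·2.8506] / (0.3054·√2.8506)
   = [0.599991 + 0.355853] / 0.515629 = 1.853745
d₂ = d₁ − σ√T = 1.853745 − 0.515629 = 1.338116
risk-neutral PD = N(−d₂) = N(-1.338116) = 0.090429

PD=0.0904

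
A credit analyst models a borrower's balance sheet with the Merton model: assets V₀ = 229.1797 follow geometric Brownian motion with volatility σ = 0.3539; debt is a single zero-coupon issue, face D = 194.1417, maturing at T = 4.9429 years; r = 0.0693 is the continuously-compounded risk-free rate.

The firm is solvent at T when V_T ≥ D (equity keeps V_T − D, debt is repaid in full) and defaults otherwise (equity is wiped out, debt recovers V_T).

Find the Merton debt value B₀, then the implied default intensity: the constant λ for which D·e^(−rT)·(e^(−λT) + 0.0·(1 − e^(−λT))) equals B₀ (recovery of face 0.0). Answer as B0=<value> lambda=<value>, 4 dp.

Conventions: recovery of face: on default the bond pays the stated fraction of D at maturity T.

Apply the equity-as-call identities (strike 194.1417, horizon 4.9429 years):
d₁ = [ln(V₀/D) + (r + σ²/2)T] / (σ√T)
   = [ln(229.1797/194.1417) + (0.0693 + 0.5·0.3539²)·4.9429] / (0.3539·√4.9429)
   = [0.165918 + 0.652080] / 0.786813 = 1.039635
d₂ = d₁ − σ√T = 1.039635 − 0.786813 = 0.252822
N(d₁) = 0.850745,  N(d₂) = 0.599797,  e^(−rT) = 0.709963
E₀ = V₀·N(d₁) − D·e^(−rT)·N(d₂)
   = 229.1797·0.850745 − 194.1417·0.709963·0.599797 = 112.301490
B₀ = V₀ − E₀ = 229.1797 − 112.301490 = 116.878210
e^(−λT) = (B₀·e^(rT)/D − 0)/(1 − 0) = (116.8782·1.408525/194.1417 − 0)/1 = 0.84796750
λ = −ln(0.84796750)/4.9429 = 0.033364

B0=116.8782 lambda=0.0334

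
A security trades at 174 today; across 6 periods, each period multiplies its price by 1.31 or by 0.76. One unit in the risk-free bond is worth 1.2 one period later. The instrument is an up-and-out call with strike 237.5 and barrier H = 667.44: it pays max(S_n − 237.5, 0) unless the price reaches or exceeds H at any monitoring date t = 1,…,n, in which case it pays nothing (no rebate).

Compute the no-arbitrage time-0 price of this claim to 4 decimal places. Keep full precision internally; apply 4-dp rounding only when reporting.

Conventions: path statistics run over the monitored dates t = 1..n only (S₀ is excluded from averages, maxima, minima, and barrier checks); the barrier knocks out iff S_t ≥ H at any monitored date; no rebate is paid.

price = 34.7363

Set p* = 0.8000 (from d < R < u); the path-dependent value is the discounted p*-expectation over all price paths.
Enumerate all 2^6 = 64 price paths (U = up ×1.31, D = down ×0.76); each path with k up-moves has probability p*^k·(1−p*)^(6−k).
DDDDDD: M=132.2400, payoff=0.0000, prob=0.000064
UDDDDD: M=227.9400, payoff=0.0000, prob=0.000256
DUDDDD: M=173.2344, payoff=0.0000, prob=0.000256
UUDDDD: M=298.6014, payoff=0.0000, prob=0.001024
DDUDDD: M=132.2400, payoff=0.0000, prob=0.000256
UDUDDD: M=227.9400, payoff=0.0000, prob=0.001024
DUUDDD: M=226.9371, payoff=0.0000, prob=0.001024
UUUDDD: M=391.1678, payoff=0.0000, prob=0.004096
DDDUDD: M=132.2400, payoff=0.0000, prob=0.000256
UDDUDD: M=227.9400, payoff=0.0000, prob=0.001024
DUDUDD: M=173.2344, payoff=0.0000, prob=0.001024
UUDUDD: M=298.6014, payoff=0.0000, prob=0.004096
DDUUDD: M=172.4722, payoff=0.0000, prob=0.001024
UDUUDD: M=297.2876, payoff=0.0000, prob=0.004096
DUUUDD: M=297.2876, payoff=0.0000, prob=0.004096
UUUUDD: M=512.4299, payoff=58.4795, prob=0.016384
DDDDUD: M=132.2400, payoff=0.0000, prob=0.000256
UDDDUD: M=227.9400, payoff=0.0000, prob=0.001024
DUDDUD: M=173.2344, payoff=0.0000, prob=0.001024
UUDDUD: M=298.6014, payoff=0.0000, prob=0.004096
DDUDUD: M=132.2400, payoff=0.0000, prob=0.001024
UDUDUD: M=227.9400, payoff=0.0000, prob=0.004096
DUUDUD: M=226.9371, payoff=0.0000, prob=0.004096
UUUDUD: M=391.1678, payoff=58.4795, prob=0.016384
DDDUUD: M=132.2400, payoff=0.0000, prob=0.001024
UDDUUD: M=227.9400, payoff=0.0000, prob=0.004096
DUDUUD: M=225.9385, payoff=0.0000, prob=0.004096
UUDUUD: M=389.4467, payoff=58.4795, prob=0.016384
DDUUUD: M=225.9385, payoff=0.0000, prob=0.004096
UDUUUD: M=389.4467, payoff=58.4795, prob=0.016384
DUUUUD: M=389.4467, payoff=58.4795, prob=0.016384
UUUUUD: M=671.2831, payoff=0.0000, prob=0.065536
DDDDDU: M=132.2400, payoff=0.0000, prob=0.000256
UDDDDU: M=227.9400, payoff=0.0000, prob=0.001024
DUDDDU: M=173.2344, payoff=0.0000, prob=0.001024
UUDDDU: M=298.6014, payoff=0.0000, prob=0.004096
DDUDDU: M=132.2400, payoff=0.0000, prob=0.001024
UDUDDU: M=227.9400, payoff=0.0000, prob=0.004096
DUUDDU: M=226.9371, payoff=0.0000, prob=0.004096
UUUDDU: M=391.1678, payoff=58.4795, prob=0.016384
DDDUDU: M=132.2400, payoff=0.0000, prob=0.001024
UDDUDU: M=227.9400, payoff=0.0000, prob=0.004096
DUDUDU: M=173.2344, payoff=0.0000, prob=0.004096
UUDUDU: M=298.6014, payoff=58.4795, prob=0.016384
DDUUDU: M=172.4722, payoff=0.0000, prob=0.004096
UDUUDU: M=297.2876, payoff=58.4795, prob=0.016384
DUUUDU: M=297.2876, payoff=58.4795, prob=0.016384
UUUUDU: M=512.4299, payoff=272.6752, prob=0.065536
DDDDUU: M=132.2400, payoff=0.0000, prob=0.001024
UDDDUU: M=227.9400, payoff=0.0000, prob=0.004096
DUDDUU: M=173.2344, payoff=0.0000, prob=0.004096
UUDDUU: M=298.6014, payoff=58.4795, prob=0.016384
DDUDUU: M=171.7133, payoff=0.0000, prob=0.004096
UDUDUU: M=295.9795, payoff=58.4795, prob=0.016384
DUUDUU: M=295.9795, payoff=58.4795, prob=0.016384
UUUDUU: M=510.1752, payoff=272.6752, prob=0.065536
DDDUUU: M=171.7133, payoff=0.0000, prob=0.004096
UDDUUU: M=295.9795, payoff=58.4795, prob=0.016384
DUDUUU: M=295.9795, payoff=58.4795, prob=0.016384
UUDUUU: M=510.1752, payoff=272.6752, prob=0.065536
DDUUUU: M=295.9795, payoff=58.4795, prob=0.016384
UDUUUU: M=510.1752, payoff=272.6752, prob=0.065536
DUUUUU: M=510.1752, payoff=272.6752, prob=0.065536
UUUUUU: M=879.3809, payoff=0.0000, prob=0.262144
Price = Σ prob·payoff / R^6 = 103.722119 / 2.985984 = 34.7363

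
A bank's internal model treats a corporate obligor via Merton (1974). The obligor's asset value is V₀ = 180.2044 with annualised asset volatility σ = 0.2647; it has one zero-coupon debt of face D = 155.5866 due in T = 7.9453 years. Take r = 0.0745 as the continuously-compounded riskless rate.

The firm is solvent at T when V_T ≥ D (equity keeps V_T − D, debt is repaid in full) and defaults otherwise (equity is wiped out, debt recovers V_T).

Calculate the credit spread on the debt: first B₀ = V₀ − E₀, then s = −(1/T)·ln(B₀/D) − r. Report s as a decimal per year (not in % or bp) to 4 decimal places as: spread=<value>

spread=0.0116

With assets at 180.2044 and a single debt payment of 155.5866 at 7.9453 years:
d₁ = [ln(V₀/D) + (r + σ²/2)T] / (σ√T)
   = [ln(180.2044/155.5866) + (0.0745 + 0.5·0.2647²)·7.9453] / (0.2647·√7.9453)
   = [0.146889 + 0.870273] / 0.746121 = 1.363268
d₂ = d₁ − σ√T = 1.363268 − 0.746121 = 0.617147
N(d₁) = 0.913601,  N(d₂) = 0.731431,  e^(−rT) = 0.553261
E₀ = V₀·N(d₁) − D·e^(−rT)·N(d₂)
   = 180.2044·0.913601 − 155.5866·0.553261·0.731431 = 101.673281
B₀ = V₀ − E₀ = 180.2044 − 101.673281 = 78.531119
spread = −(1/T)·ln(B₀/D) − r = −(1/7.9453)·ln(78.531119/155.5866) − 0.0745 = 0.01155182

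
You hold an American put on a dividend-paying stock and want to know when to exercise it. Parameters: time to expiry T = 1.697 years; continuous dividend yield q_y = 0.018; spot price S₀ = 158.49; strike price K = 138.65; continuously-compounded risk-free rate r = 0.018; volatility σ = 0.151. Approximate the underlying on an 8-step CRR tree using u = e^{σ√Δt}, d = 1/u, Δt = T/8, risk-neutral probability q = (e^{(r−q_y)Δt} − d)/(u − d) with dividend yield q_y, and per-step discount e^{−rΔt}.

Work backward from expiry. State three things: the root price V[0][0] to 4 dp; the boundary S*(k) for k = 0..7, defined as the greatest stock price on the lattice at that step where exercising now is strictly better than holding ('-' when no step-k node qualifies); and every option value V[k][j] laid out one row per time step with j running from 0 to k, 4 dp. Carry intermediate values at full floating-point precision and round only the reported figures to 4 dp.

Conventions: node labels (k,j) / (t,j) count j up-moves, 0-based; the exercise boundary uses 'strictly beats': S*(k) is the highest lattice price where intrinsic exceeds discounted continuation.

Δt=0.21213  u=1.07202  d=0.93282  q=0.48262  discount=0.99619
step 8 (expiry): payoffs max(K−S,0) = 47.7898 34.2307 18.6482 0.7403 0.0000 0.0000 0.0000 0.0000 0.0000
step 7: (k=7,j=0): S=97.4041, K−S=41.2459, hold=41.0887 ⇒ V=41.2459 exercise | (k=7,j=1): S=111.9398, K−S=26.7102, hold=26.6084 ⇒ V=26.7102 exercise | (k=7,j=2): S=128.6445, K−S=10.0055, hold=9.9673 ⇒ V=10.0055 exercise | (k=7,j=3): S=147.8422, K−S=0.0000, hold=0.3815 ⇒ V=0.3815 continue | (k=7,j=4): S=169.9047, K−S=0.0000, hold=0.0000 ⇒ V=0.0000 continue | (k=7,j=5): S=195.2596, K−S=0.0000, hold=0.0000 ⇒ V=0.0000 continue | (k=7,j=6): S=224.3982, K−S=0.0000, hold=0.0000 ⇒ V=0.0000 continue | (k=7,j=7): S=257.8851, K−S=0.0000, hold=0.0000 ⇒ V=0.0000 continue  boundary S*=128.6445
step 6: (k=6,j=0): S=104.4193, K−S=34.2307, hold=34.1002 ⇒ V=34.2307 exercise | (k=6,j=1): S=120.0018, K−S=18.6482, hold=18.5771 ⇒ V=18.6482 exercise | (k=6,j=2): S=137.9097, K−S=0.7403, hold=5.3403 ⇒ V=5.3403 continue | (k=6,j=3): S=158.4900, K−S=0.0000, hold=0.1967 ⇒ V=0.1967 continue | (k=6,j=4): S=182.1415, K−S=0.0000, hold=0.0000 ⇒ V=0.0000 continue | (k=6,j=5): S=209.3225, K−S=0.0000, hold=0.0000 ⇒ V=0.0000 continue | (k=6,j=6): S=240.5597, K−S=0.0000, hold=0.0000 ⇒ V=0.0000 continue  boundary S*=120.0018
step 5: (k=5,j=0): S=111.9398, K−S=26.7102, hold=26.6084 ⇒ V=26.7102 exercise | (k=5,j=1): S=128.6445, K−S=10.0055, hold=12.1789 ⇒ V=12.1789 continue | (k=5,j=2): S=147.8422, K−S=0.0000, hold=2.8470 ⇒ V=2.8470 continue | (k=5,j=3): S=169.9047, K−S=0.0000, hold=0.1014 ⇒ V=0.1014 continue | (k=5,j=4): S=195.2596, K−S=0.0000, hold=0.0000 ⇒ V=0.0000 continue | (k=5,j=5): S=224.3982, K−S=0.0000, hold=0.0000 ⇒ V=0.0000 continue  boundary S*=111.9398
step 4: (k=4,j=0): S=120.0018, K−S=18.6482, hold=19.6221 ⇒ V=19.6221 continue | (k=4,j=1): S=137.9097, K−S=0.7403, hold=7.6459 ⇒ V=7.6459 continue | (k=4,j=2): S=158.4900, K−S=0.0000, hold=1.5161 ⇒ V=1.5161 continue | (k=4,j=3): S=182.1415, K−S=0.0000, hold=0.0522 ⇒ V=0.0522 continue | (k=4,j=4): S=209.3225, K−S=0.0000, hold=0.0000 ⇒ V=0.0000 continue  boundary S*=-
step 3: (k=3,j=0): S=128.6445, K−S=10.0055, hold=13.7894 ⇒ V=13.7894 continue | (k=3,j=1): S=147.8422, K−S=0.0000, hold=4.6697 ⇒ V=4.6697 continue | (k=3,j=2): S=169.9047, K−S=0.0000, hold=0.8065 ⇒ V=0.8065 continue | (k=3,j=3): S=195.2596, K−S=0.0000, hold=0.0269 ⇒ V=0.0269 continue  boundary S*=-
step 2: (k=2,j=0): S=137.9097, K−S=0.7403, hold=9.3522 ⇒ V=9.3522 continue | (k=2,j=1): S=158.4900, K−S=0.0000, hold=2.7945 ⇒ V=2.7945 continue | (k=2,j=2): S=182.1415, K−S=0.0000, hold=0.4286 ⇒ V=0.4286 continue  boundary S*=-
step 1: (k=1,j=0): S=147.8422, K−S=0.0000, hold=6.1638 ⇒ V=6.1638 continue | (k=1,j=1): S=169.9047, K−S=0.0000, hold=1.6464 ⇒ V=1.6464 continue  boundary S*=-
step 0: (k=0,j=0): S=158.4900, K−S=0.0000, hold=3.9684 ⇒ V=3.9684 continue  boundary S*=-

price = 3.9684
boundary = - - - - - 111.9398 120.0018 128.6445
tree:
3.9684
6.1638 1.6464
9.3522 2.7945 0.4286
13.7894 4.6697 0.8065 0.0269
19.6221 7.6459 1.5161 0.0522 0.0000
26.7102 12.1789 2.8470 0.1014 0.0000 0.0000
34.2307 18.6482 5.3403 0.1967 0.0000 0.0000 0.0000
41.2459 26.7102 10.0055 0.3815 0.0000 0.0000 0.0000 0.0000
47.7898 34.2307 18.6482 0.7403 0.0000 0.0000 0.0000 0.0000 0.0000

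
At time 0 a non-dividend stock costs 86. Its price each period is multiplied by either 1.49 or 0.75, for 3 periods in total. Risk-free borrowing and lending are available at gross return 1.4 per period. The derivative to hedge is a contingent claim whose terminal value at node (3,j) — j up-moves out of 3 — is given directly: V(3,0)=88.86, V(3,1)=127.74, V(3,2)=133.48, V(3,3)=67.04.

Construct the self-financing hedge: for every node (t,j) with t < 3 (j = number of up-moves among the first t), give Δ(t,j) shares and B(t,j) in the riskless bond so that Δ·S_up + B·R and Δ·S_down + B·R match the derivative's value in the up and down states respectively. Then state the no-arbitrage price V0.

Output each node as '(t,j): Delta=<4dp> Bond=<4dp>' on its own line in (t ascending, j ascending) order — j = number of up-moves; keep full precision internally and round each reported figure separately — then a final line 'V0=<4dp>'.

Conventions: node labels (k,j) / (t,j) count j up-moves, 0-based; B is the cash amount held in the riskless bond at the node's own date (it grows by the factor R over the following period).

No-arbitrage ⇒ martingale measure with p* = (R−d)/(u−d) = 0.8784.
Payoffs at expiry: V(3,0)=88.8600, V(3,1)=127.7400, V(3,2)=133.4800, V(3,3)=67.0400
Node (2,0) S=48.3750: V=(p*·127.7400+(1−p*)·88.8600)/1.4=87.8653; Δ=(127.7400−88.8600)/(72.0787−36.2812)=1.0861; B=V−Δ·S=35.3247
Node (2,1) S=96.1050: V=(p*·133.4800+(1−p*)·127.7400)/1.4=94.8442; Δ=(133.4800−127.7400)/(143.1964−72.0787)=0.0807; B=V−Δ·S=87.0875
Node (2,2) S=190.9286: V=(p*·67.0400+(1−p*)·133.4800)/1.4=53.6575; Δ=(67.0400−133.4800)/(284.4836−143.1964)=-0.4702; B=V−Δ·S=143.4413
Node (1,0) S=64.5000: V=(p*·94.8442+(1−p*)·87.8653)/1.4=67.1396; Δ=(94.8442−87.8653)/(96.1050−48.3750)=0.1462; B=V−Δ·S=57.7086
Node (1,1) S=128.1400: V=(p*·53.6575+(1−p*)·94.8442)/1.4=41.9048; Δ=(53.6575−94.8442)/(190.9286−96.1050)=-0.4344; B=V−Δ·S=97.5625
Node (0,0) S=86.0000: V=(p*·41.9048+(1−p*)·67.1396)/1.4=32.1242; Δ=(41.9048−67.1396)/(128.1400−64.5000)=-0.3965; B=V−Δ·S=66.2253
Sanity check at the root: Δ(0,0)·S0 + B(0,0) reproduces V0 = 32.1242.

(0,0): Delta=-0.3965 Bond=66.2253
(1,0): Delta=0.1462 Bond=57.7086
(1,1): Delta=-0.4344 Bond=97.5625
(2,0): Delta=1.0861 Bond=35.3247
(2,1): Delta=0.0807 Bond=87.0875
(2,2): Delta=-0.4702 Bond=143.4413
V0=32.1242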